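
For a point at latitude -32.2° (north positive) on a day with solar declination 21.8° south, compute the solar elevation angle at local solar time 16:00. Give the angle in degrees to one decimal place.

36.2°

Hour angle H = 15° × (16 − 12) = 60.00°.
With φ = -32.2°, δ = -21.8°, H = 60.00°: sin φ sin δ = 0.1979, cos φ cos δ cos H = 0.3928, so cos θ_z = 0.5907.
θ_z = arccos(0.5907) = 53.79°, so the elevation is 90° − 53.79° = 36.21°.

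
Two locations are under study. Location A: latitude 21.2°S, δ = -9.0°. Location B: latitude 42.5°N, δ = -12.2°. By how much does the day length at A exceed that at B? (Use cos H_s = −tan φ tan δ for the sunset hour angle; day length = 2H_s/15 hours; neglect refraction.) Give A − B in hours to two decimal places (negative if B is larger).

+1.99 h

A: H_s = arccos(−tan -21.2° · tan -9.0°) = 93.52°, so 2H_s/15 = 12.4693 h.
B: H_s = arccos(−tan 42.5° · tan -12.2°) = 78.57°, so 2H_s/15 = 10.4760 h.
A − B = 12.4693 − 10.4760 = 1.9933 h.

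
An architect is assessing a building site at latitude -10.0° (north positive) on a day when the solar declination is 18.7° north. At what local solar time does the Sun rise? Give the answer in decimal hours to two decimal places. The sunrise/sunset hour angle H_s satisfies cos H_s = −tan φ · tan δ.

The sunset hour angle satisfies cos H_s = −tan φ tan δ = 0.0597, giving H_s = 86.58°.
Sunrise is at 12 − H_s/15 = 12 − 5.772 = 6.228 h local solar time.

6.23 h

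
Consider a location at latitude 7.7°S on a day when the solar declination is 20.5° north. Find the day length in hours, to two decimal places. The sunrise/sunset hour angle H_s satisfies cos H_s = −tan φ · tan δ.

The sunset hour angle satisfies cos H_s = −tan φ tan δ = 0.0506, giving H_s = 87.10°.
Day length = 2 H_s / 15° h⁻¹ = 174.20° / 15 = 11.613 h.

11.61 hours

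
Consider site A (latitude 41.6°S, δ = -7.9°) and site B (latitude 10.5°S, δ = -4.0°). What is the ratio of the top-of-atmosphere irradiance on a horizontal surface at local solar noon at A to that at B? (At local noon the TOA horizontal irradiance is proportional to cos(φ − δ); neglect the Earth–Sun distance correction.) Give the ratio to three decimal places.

0.837

A: cos θ_z = cos(-41.6° − (-7.9°)) = 0.8320.
B: cos θ_z = cos(-10.5° − (-4.0°)) = 0.9936.
Ratio A/B = 0.8320 / 0.9936 = 0.8374.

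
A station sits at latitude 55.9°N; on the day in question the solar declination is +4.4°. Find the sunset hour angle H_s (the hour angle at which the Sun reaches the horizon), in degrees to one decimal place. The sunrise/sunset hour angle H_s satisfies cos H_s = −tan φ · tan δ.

96.5°

−tan φ tan δ = −(1.4770)(0.0769) = -0.1136; H_s = arccos(-0.1136) = 96.52°.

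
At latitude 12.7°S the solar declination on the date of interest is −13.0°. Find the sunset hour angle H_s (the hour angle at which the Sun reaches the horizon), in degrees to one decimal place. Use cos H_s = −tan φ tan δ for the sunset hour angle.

93.0°

The sunset hour angle satisfies cos H_s = −tan φ tan δ = -0.0520, giving H_s = 92.98°.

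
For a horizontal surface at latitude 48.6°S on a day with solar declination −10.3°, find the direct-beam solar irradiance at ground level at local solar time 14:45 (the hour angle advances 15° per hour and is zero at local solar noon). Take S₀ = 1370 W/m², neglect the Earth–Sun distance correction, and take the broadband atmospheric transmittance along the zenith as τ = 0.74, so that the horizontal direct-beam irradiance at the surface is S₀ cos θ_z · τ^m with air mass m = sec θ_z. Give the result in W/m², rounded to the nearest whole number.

Hour angle H = 15° × (14.75 − 12) = 41.25°.
With φ = -48.6°, δ = -10.3°, H = 41.25°: sin φ sin δ = 0.1341, cos φ cos δ cos H = 0.4892, so cos θ_z = 0.6233.
Air mass m = 1/cos θ_z = 1/0.6233 = 1.604; τ^m = 0.74^1.604 = 0.6169.
Surface direct beam = 1370 × 0.6233 × 0.6169 = 526.78 W/m².

527 W/m²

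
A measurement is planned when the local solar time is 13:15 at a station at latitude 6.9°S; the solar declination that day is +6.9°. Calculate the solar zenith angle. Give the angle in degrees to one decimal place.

Hour angle H = 15° × (13.25 − 12) = 18.75°.
With φ = -6.9°, δ = 6.9°, H = 18.75°: sin φ sin δ = -0.0144, cos φ cos δ cos H = 0.9333, so cos θ_z = 0.9189.
θ_z = arccos(0.9189) = 23.23°.

23.2°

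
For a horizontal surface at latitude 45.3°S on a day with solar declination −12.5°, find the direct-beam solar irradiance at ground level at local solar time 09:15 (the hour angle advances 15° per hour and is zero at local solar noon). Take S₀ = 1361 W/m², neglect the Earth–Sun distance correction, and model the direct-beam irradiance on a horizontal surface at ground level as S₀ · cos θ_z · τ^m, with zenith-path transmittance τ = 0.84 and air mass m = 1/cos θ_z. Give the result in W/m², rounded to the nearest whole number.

Hour angle H = 15° × (9.25 − 12) = -41.25°.
cos θ_z = sin(-45.3°) sin(-12.5°) + cos(-45.3°) cos(-12.5°) cos(-41.25°) = 0.1538 + 0.5163 = 0.6701.
Air mass m = 1/cos θ_z = 1/0.6701 = 1.492; τ^m = 0.84^1.492 = 0.7709.
Surface direct beam = 1361 × 0.6701 × 0.7709 = 703.07 W/m².

703 W/m²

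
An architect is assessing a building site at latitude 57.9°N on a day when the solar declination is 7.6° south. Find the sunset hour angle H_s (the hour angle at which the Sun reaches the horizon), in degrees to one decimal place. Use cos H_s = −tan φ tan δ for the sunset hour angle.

cos H_s = −tan(57.9°) · tan(-7.6°) = 0.2127, so H_s = arccos(0.2127) = 77.72°.

77.7°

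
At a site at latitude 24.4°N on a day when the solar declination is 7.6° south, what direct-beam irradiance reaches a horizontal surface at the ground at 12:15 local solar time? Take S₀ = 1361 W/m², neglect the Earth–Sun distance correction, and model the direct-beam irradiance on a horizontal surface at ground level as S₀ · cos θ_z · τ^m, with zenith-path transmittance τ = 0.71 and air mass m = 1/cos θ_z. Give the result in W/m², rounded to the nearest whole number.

768 W/m²

Hour angle H = 15° × (12.25 − 12) = 3.75°.
cos θ_z = sin φ sin δ + cos φ cos δ cos H = (0.4131)(-0.1323) + (0.9107)(0.9912)(0.9979) = 0.8461.
Air mass m = 1/cos θ_z = 1/0.8461 = 1.182; τ^m = 0.71^1.182 = 0.6671.
Surface direct beam = 1361 × 0.8461 × 0.6671 = 768.19 W/m².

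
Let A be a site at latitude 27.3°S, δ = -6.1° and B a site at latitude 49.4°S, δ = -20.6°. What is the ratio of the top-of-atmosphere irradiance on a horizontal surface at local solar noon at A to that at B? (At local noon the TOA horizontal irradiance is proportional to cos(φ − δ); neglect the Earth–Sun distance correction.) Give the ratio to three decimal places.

1.064

A: cos θ_z = cos(-27.3° − (-6.1°)) = 0.9323.
B: cos θ_z = cos(-49.4° − (-20.6°)) = 0.8763.
Ratio A/B = 0.9323 / 0.8763 = 1.0639.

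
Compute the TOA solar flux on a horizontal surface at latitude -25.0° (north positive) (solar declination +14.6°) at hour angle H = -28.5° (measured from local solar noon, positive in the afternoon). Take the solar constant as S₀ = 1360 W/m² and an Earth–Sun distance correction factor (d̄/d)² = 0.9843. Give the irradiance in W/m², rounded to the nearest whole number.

889 W/m²

cos θ_z = sin φ sin δ + cos φ cos δ cos H = (-0.4226)(0.2521) + (0.9063)(0.9677)(0.8788) = 0.6642.
Top-of-atmosphere irradiance = S₀ (d̄/d)² cos θ_z = 1360 × 0.9843 × 0.6642 = 889.13 W/m².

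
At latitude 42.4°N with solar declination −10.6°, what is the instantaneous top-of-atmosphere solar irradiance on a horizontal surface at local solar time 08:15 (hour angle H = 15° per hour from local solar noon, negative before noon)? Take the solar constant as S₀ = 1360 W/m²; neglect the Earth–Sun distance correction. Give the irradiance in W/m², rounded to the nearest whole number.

Hour angle H = 15° × (8.25 − 12) = -56.25°.
With φ = 42.4°, δ = -10.6°, H = -56.25°: sin φ sin δ = -0.1240, cos φ cos δ cos H = 0.4033, so cos θ_z = 0.2793.
Top-of-atmosphere irradiance = S₀ cos θ_z = 1360 × 0.2793 = 379.85 W/m².

380 W/m²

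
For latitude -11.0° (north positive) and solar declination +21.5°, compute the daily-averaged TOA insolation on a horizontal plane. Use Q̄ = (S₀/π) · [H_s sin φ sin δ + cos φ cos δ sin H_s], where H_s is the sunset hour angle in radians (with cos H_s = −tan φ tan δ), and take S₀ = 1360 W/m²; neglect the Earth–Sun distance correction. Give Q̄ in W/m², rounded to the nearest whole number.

349 W/m²

cos H_s = −tan(-11.0°) · tan(21.5°) = 0.0766, so H_s = arccos(0.0766) = 85.61°. In radians, H_s = 1.4942.
H_s sin φ sin δ = 1.4942 × -0.1908 × 0.3665 = -0.1045.
cos φ cos δ sin H_s = 0.9816 × 0.9304 × 0.9971 = 0.9106.
Q̄ = (1360/π) × (-0.1045 + 0.9106) = 432.90 × 0.8061 = 348.96 W/m².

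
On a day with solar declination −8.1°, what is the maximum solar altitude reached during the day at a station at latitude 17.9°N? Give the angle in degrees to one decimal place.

At local solar noon the hour angle is zero, so the elevation is 90° − |φ − δ| = 90° − |17.9° − (-8.1°)| = 90° − 26.0° = 64.0°.

64.0°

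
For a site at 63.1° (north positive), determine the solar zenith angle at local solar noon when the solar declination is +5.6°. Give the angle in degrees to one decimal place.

57.5°

At local solar noon the hour angle is zero, so the zenith angle is |φ − δ| = |63.1° − (5.6°)| = 57.5°.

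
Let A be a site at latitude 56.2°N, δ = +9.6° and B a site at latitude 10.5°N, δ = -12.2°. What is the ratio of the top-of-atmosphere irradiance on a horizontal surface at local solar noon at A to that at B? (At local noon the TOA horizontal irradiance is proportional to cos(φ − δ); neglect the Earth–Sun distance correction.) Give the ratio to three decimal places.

0.745

A: cos θ_z = cos(56.2° − (9.6°)) = 0.6871.
B: cos θ_z = cos(10.5° − (-12.2°)) = 0.9225.
Ratio A/B = 0.6871 / 0.9225 = 0.7448.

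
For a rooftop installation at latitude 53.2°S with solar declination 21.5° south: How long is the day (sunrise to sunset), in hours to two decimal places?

−tan φ tan δ = −(-1.3367)(-0.3939) = -0.5265; H_s = arccos(-0.5265) = 121.77°.
Day length = 2 H_s / 15° h⁻¹ = 243.54° / 15 = 16.236 h.

16.24 hours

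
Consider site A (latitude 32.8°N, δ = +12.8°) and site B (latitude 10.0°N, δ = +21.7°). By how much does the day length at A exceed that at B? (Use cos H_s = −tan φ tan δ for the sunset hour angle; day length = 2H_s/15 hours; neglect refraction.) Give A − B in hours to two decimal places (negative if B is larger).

A: H_s = arccos(−tan 32.8° · tan 12.8°) = 98.42°, so 2H_s/15 = 13.1227 h.
B: H_s = arccos(−tan 10.0° · tan 21.7°) = 94.02°, so 2H_s/15 = 12.5360 h.
A − B = 13.1227 − 12.5360 = 0.5867 h.

+0.59 h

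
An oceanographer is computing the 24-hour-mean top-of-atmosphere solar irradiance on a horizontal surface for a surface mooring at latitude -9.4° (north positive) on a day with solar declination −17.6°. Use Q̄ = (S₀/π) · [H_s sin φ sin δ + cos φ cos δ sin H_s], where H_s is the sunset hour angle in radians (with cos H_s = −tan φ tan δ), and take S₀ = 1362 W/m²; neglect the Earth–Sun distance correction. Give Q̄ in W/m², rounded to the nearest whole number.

−tan φ tan δ = −(-0.1655)(-0.3172) = -0.0525; H_s = arccos(-0.0525) = 93.01°. In radians, H_s = 1.6233.
H_s sin φ sin δ = 1.6233 × -0.1633 × -0.3024 = 0.0802.
cos φ cos δ sin H_s = 0.9866 × 0.9532 × 0.9986 = 0.9391.
Q̄ = (1362/π) × (0.0802 + 0.9391) = 433.54 × 1.0193 = 441.91 W/m².

442 W/m²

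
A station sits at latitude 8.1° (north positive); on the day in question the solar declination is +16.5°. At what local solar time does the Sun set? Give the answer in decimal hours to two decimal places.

18.16 h

cos H_s = −tan(8.1°) · tan(16.5°) = -0.0422, so H_s = arccos(-0.0422) = 92.42°.
Sunset is at 12 + H_s/15 = 12 + 6.161 = 18.161 h local solar time.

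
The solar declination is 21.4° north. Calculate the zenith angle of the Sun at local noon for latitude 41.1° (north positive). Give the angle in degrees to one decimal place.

19.7°

At local solar noon the hour angle is zero, so the zenith angle is |φ − δ| = |41.1° − (21.4°)| = 19.7°.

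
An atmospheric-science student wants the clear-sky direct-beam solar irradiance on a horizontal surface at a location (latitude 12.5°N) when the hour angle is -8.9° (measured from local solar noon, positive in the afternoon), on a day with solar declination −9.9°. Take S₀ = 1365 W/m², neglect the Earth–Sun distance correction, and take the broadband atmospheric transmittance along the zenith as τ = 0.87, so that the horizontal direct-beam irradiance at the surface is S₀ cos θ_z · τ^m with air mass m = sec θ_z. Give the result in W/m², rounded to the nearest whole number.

With φ = 12.5°, δ = -9.9°, H = -8.90°: sin φ sin δ = -0.0372, cos φ cos δ cos H = 0.9502, so cos θ_z = 0.9130.
Air mass m = 1/cos θ_z = 1/0.9130 = 1.095; τ^m = 0.87^1.095 = 0.8586.
Surface direct beam = 1365 × 0.9130 × 0.8586 = 1070.03 W/m².

1070 W/m²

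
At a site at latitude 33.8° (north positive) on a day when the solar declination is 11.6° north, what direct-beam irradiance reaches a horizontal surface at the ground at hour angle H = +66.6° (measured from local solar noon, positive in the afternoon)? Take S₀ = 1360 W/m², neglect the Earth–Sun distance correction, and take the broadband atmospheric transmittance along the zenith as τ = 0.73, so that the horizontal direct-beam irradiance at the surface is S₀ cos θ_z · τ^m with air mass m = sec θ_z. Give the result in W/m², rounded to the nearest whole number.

cos θ_z = sin φ sin δ + cos φ cos δ cos H = (0.5563)(0.2011) + (0.8310)(0.9796)(0.3971) = 0.4351.
Air mass m = 1/cos θ_z = 1/0.4351 = 2.298; τ^m = 0.73^2.298 = 0.4852.
Surface direct beam = 1360 × 0.4351 × 0.4852 = 287.11 W/m².

287 W/m²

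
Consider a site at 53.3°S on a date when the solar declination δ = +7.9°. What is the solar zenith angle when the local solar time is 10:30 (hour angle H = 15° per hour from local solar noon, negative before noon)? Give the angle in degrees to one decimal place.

Hour angle H = 15° × (10.5 − 12) = -22.50°.
cos θ_z = sin φ sin δ + cos φ cos δ cos H = (-0.8018)(0.1374) + (0.5976)(0.9905)(0.9239) = 0.4367.
θ_z = arccos(0.4367) = 64.11°.

64.1°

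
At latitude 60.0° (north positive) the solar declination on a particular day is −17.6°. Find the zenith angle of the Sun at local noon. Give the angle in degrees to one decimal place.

At local solar noon the hour angle is zero, so the zenith angle is |φ − δ| = |60.0° − (-17.6°)| = 77.6°.

77.6°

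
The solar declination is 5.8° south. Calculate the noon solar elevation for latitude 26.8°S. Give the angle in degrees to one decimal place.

69.0°

At local solar noon the hour angle is zero, so the elevation is 90° − |φ − δ| = 90° − |-26.8° − (-5.8°)| = 90° − 21.0° = 69.0°.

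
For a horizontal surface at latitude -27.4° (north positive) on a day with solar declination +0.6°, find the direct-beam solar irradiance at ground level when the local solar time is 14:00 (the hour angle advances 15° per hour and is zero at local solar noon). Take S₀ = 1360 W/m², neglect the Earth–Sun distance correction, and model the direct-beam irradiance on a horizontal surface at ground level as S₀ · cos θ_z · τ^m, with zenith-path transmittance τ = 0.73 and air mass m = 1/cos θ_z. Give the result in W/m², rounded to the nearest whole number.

Hour angle H = 15° × (14 − 12) = 30.00°.
cos θ_z = sin φ sin δ + cos φ cos δ cos H = (-0.4602)(0.0105) + (0.8878)(0.9999)(0.8660) = 0.7639.
Air mass m = 1/cos θ_z = 1/0.7639 = 1.309; τ^m = 0.73^1.309 = 0.6624.
Surface direct beam = 1360 × 0.7639 × 0.6624 = 688.17 W/m².

688 W/m²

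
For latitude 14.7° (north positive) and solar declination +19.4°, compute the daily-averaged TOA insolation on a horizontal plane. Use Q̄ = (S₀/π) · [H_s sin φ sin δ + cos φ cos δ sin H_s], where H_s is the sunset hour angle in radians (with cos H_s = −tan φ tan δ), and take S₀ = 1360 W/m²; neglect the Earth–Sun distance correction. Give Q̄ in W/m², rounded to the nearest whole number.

cos H_s = −tan(14.7°) · tan(19.4°) = -0.0924, so H_s = arccos(-0.0924) = 95.30°. In radians, H_s = 1.6633.
H_s sin φ sin δ = 1.6633 × 0.2538 × 0.3322 = 0.1402.
cos φ cos δ sin H_s = 0.9673 × 0.9432 × 0.9957 = 0.9084.
Q̄ = (1360/π) × (0.1402 + 0.9084) = 432.90 × 1.0486 = 453.94 W/m².

454 W/m²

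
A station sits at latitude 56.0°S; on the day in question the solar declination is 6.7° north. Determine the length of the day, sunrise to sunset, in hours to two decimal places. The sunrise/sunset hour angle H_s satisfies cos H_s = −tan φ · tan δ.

cos H_s = −tan(-56.0°) · tan(6.7°) = 0.1742, so H_s = arccos(0.1742) = 79.97°.
Day length = 2 H_s / 15° h⁻¹ = 159.94° / 15 = 10.663 h.

10.66 hours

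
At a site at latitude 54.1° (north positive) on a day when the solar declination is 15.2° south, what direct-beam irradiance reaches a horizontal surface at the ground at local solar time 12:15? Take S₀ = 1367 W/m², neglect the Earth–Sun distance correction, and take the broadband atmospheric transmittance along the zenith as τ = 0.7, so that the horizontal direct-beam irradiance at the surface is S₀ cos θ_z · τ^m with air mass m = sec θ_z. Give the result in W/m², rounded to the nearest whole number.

175 W/m²

Hour angle H = 15° × (12.25 − 12) = 3.75°.
cos θ_z = sin φ sin δ + cos φ cos δ cos H = (0.8100)(-0.2622) + (0.5864)(0.9650)(0.9979) = 0.3523.
Air mass m = 1/cos θ_z = 1/0.3523 = 2.838; τ^m = 0.7^2.838 = 0.3634.
Surface direct beam = 1367 × 0.3523 × 0.3634 = 175.01 W/m².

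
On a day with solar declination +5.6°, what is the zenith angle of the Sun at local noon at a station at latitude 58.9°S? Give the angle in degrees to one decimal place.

At local solar noon the hour angle is zero, so the zenith angle is |φ − δ| = |-58.9° − (5.6°)| = 64.5°.

64.5°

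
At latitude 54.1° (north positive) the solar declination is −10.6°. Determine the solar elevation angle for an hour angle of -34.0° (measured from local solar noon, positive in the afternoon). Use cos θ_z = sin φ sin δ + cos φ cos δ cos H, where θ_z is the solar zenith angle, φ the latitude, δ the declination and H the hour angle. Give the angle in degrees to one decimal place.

19.2°

cos θ_z = sin(54.1°) sin(-10.6°) + cos(54.1°) cos(-10.6°) cos(-34.00°) = -0.1490 + 0.4778 = 0.3288.
θ_z = arccos(0.3288) = 70.80°, so the elevation is 90° − 70.80° = 19.20°.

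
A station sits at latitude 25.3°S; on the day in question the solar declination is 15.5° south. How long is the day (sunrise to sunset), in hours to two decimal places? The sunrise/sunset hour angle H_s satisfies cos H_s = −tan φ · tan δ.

13.00 hours

The sunset hour angle satisfies cos H_s = −tan φ tan δ = -0.1311, giving H_s = 97.53°.
Day length = 2 H_s / 15° h⁻¹ = 195.06° / 15 = 13.004 h.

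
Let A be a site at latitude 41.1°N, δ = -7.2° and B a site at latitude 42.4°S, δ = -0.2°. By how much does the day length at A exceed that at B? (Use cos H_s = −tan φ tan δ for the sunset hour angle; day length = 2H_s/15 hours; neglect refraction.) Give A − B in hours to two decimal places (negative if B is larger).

A: H_s = arccos(−tan 41.1° · tan -7.2°) = 83.67°, so 2H_s/15 = 11.1560 h.
B: H_s = arccos(−tan -42.4° · tan -0.2°) = 90.18°, so 2H_s/15 = 12.0240 h.
A − B = 11.1560 − 12.0240 = -0.8680 h.

-0.87 h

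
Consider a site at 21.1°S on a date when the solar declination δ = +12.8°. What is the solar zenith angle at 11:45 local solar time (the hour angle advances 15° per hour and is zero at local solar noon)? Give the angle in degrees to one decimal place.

34.1°

Hour angle H = 15° × (11.75 − 12) = -3.75°.
cos θ_z = sin(-21.1°) sin(12.8°) + cos(-21.1°) cos(12.8°) cos(-3.75°) = -0.0798 + 0.9078 = 0.8280.
θ_z = arccos(0.8280) = 34.11°.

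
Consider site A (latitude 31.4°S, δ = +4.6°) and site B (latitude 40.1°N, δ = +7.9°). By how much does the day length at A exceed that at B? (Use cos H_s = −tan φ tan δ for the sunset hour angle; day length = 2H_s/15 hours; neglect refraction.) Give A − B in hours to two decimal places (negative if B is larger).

-1.27 h

A: H_s = arccos(−tan -31.4° · tan 4.6°) = 87.18°, so 2H_s/15 = 11.6240 h.
B: H_s = arccos(−tan 40.1° · tan 7.9°) = 96.71°, so 2H_s/15 = 12.8947 h.
A − B = 11.6240 − 12.8947 = -1.2707 h.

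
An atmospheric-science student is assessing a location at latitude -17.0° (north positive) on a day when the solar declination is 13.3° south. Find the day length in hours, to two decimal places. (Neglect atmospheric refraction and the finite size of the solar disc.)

The sunset hour angle satisfies cos H_s = −tan φ tan δ = -0.0723, giving H_s = 94.15°.
Day length = 2 H_s / 15° h⁻¹ = 188.30° / 15 = 12.553 h.

12.55 hours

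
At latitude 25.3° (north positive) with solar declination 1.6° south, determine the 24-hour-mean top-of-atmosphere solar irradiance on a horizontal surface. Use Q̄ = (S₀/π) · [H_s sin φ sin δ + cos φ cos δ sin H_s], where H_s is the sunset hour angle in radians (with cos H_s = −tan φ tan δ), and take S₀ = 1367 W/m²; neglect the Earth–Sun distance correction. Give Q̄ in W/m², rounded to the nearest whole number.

The sunset hour angle satisfies cos H_s = −tan φ tan δ = 0.0132, giving H_s = 89.24°. In radians, H_s = 1.5575.
H_s sin φ sin δ = 1.5575 × 0.4274 × -0.0279 = -0.0186.
cos φ cos δ sin H_s = 0.9041 × 0.9996 × 0.9999 = 0.9036.
Q̄ = (1367/π) × (-0.0186 + 0.9036) = 435.13 × 0.8850 = 385.09 W/m².

385 W/m²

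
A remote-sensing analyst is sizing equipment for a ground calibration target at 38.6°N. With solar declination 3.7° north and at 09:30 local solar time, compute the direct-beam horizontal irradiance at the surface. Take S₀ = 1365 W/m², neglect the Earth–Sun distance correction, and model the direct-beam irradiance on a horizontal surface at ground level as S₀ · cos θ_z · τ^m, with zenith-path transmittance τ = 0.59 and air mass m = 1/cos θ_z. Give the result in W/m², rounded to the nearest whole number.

Hour angle H = 15° × (9.5 − 12) = -37.50°.
cos θ_z = sin φ sin δ + cos φ cos δ cos H = (0.6239)(0.0645) + (0.7815)(0.9979)(0.7934) = 0.6590.
Air mass m = 1/cos θ_z = 1/0.6590 = 1.517; τ^m = 0.59^1.517 = 0.4491.
Surface direct beam = 1365 × 0.6590 × 0.4491 = 403.98 W/m².

404 W/m²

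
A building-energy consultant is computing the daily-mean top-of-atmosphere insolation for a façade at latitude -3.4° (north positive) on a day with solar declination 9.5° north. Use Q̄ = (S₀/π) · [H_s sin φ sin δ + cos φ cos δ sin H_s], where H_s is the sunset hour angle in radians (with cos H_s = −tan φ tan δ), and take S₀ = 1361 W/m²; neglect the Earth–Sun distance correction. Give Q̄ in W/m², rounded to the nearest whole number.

The sunset hour angle satisfies cos H_s = −tan φ tan δ = 0.0099, giving H_s = 89.43°. In radians, H_s = 1.5608.
H_s sin φ sin δ = 1.5608 × -0.0593 × 0.1650 = -0.0153.
cos φ cos δ sin H_s = 0.9982 × 0.9863 × 1.0000 = 0.9845.
Q̄ = (1361/π) × (-0.0153 + 0.9845) = 433.22 × 0.9692 = 419.88 W/m².

420 W/m²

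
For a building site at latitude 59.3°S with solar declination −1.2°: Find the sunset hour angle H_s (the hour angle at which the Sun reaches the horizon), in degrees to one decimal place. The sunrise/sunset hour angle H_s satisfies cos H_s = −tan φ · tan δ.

The sunset hour angle satisfies cos H_s = −tan φ tan δ = -0.0353, giving H_s = 92.02°.

92.0°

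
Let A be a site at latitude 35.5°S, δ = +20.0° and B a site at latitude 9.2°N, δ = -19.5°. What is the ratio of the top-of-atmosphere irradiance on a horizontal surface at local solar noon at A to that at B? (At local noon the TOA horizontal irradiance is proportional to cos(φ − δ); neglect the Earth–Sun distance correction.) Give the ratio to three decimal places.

0.646

A: cos θ_z = cos(-35.5° − (20.0°)) = 0.5664.
B: cos θ_z = cos(9.2° − (-19.5°)) = 0.8771.
Ratio A/B = 0.5664 / 0.8771 = 0.6458.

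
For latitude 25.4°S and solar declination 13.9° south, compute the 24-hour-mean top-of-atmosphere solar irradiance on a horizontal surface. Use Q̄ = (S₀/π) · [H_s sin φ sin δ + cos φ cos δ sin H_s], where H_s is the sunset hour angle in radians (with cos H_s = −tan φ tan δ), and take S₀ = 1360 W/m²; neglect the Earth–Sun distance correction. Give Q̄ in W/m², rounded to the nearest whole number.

cos H_s = −tan(-25.4°) · tan(-13.9°) = -0.1175, so H_s = arccos(-0.1175) = 96.75°. In radians, H_s = 1.6886.
H_s sin φ sin δ = 1.6886 × -0.4289 × -0.2402 = 0.1740.
cos φ cos δ sin H_s = 0.9033 × 0.9707 × 0.9931 = 0.8708.
Q̄ = (1360/π) × (0.1740 + 0.8708) = 432.90 × 1.0448 = 452.29 W/m².

452 W/m²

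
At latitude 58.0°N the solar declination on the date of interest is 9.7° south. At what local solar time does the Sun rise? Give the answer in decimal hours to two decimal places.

The sunset hour angle satisfies cos H_s = −tan φ tan δ = 0.2736, giving H_s = 74.12°.
Sunrise is at 12 − H_s/15 = 12 − 4.941 = 7.059 h local solar time.

7.06 h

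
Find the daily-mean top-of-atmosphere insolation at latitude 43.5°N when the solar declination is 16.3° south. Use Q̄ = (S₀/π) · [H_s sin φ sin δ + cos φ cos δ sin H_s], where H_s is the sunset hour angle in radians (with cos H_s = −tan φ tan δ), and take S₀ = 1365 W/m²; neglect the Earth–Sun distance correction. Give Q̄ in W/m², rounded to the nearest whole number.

The sunset hour angle satisfies cos H_s = −tan φ tan δ = 0.2775, giving H_s = 73.89°. In radians, H_s = 1.2896.
H_s sin φ sin δ = 1.2896 × 0.6884 × -0.2807 = -0.2492.
cos φ cos δ sin H_s = 0.7254 × 0.9598 × 0.9607 = 0.6689.
Q̄ = (1365/π) × (-0.2492 + 0.6689) = 434.49 × 0.4197 = 182.36 W/m².

182 W/m²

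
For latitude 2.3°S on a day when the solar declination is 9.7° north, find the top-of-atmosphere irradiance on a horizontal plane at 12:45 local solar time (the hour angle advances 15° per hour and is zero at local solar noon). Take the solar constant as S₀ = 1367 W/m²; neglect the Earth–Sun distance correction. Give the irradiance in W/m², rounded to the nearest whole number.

Hour angle H = 15° × (12.75 − 12) = 11.25°.
With φ = -2.3°, δ = 9.7°, H = 11.25°: sin φ sin δ = -0.0068, cos φ cos δ cos H = 0.9660, so cos θ_z = 0.9592.
Top-of-atmosphere irradiance = S₀ cos θ_z = 1367 × 0.9592 = 1311.23 W/m².

1311 W/m²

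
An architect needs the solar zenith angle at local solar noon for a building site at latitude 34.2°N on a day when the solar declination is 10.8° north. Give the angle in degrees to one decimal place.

At local solar noon the hour angle is zero, so the zenith angle is |φ − δ| = |34.2° − (10.8°)| = 23.4°.

23.4°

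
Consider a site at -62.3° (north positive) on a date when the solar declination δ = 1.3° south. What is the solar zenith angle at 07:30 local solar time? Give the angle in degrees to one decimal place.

Hour angle H = 15° × (7.5 − 12) = -67.50°.
cos θ_z = sin φ sin δ + cos φ cos δ cos H = (-0.8854)(-0.0227) + (0.4648)(0.9997)(0.3827) = 0.1979.
θ_z = arccos(0.1979) = 78.59°.

78.6°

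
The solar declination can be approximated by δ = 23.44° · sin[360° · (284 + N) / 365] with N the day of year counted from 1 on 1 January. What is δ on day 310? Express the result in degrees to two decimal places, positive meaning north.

-16.82°

360 × (284 + 310) / 365 = 585.863°; sin(585.863°) = -0.7177.
δ = 23.44 × -0.7177 = -16.823° ≈ -16.82°.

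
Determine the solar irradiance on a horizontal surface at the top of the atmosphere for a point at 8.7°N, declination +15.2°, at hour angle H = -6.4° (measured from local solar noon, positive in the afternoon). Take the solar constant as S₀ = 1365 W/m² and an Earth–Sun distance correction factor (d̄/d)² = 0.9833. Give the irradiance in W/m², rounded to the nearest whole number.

1326 W/m²

With φ = 8.7°, δ = 15.2°, H = -6.40°: sin φ sin δ = 0.0397, cos φ cos δ cos H = 0.9480, so cos θ_z = 0.9877.
Top-of-atmosphere irradiance = S₀ (d̄/d)² cos θ_z = 1365 × 0.9833 × 0.9877 = 1325.70 W/m².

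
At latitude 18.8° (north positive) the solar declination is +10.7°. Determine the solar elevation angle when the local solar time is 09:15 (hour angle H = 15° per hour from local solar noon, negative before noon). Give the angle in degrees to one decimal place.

49.4°

Hour angle H = 15° × (9.25 − 12) = -41.25°.
cos θ_z = sin φ sin δ + cos φ cos δ cos H = (0.3223)(0.1857) + (0.9466)(0.9826)(0.7518) = 0.7591.
θ_z = arccos(0.7591) = 40.62°, so the elevation is 90° − 40.62° = 49.38°.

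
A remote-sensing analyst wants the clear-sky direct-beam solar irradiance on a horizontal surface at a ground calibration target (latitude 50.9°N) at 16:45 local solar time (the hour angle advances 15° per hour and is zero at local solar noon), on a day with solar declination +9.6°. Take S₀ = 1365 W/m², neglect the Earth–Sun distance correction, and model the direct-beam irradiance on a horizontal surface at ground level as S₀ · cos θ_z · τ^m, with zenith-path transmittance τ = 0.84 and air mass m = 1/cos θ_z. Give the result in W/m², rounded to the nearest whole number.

Hour angle H = 15° × (16.75 − 12) = 71.25°.
cos θ_z = sin(50.9°) sin(9.6°) + cos(50.9°) cos(9.6°) cos(71.25°) = 0.1294 + 0.1999 = 0.3293.
Air mass m = 1/cos θ_z = 1/0.3293 = 3.037; τ^m = 0.84^3.037 = 0.5889.
Surface direct beam = 1365 × 0.3293 × 0.5889 = 264.71 W/m².

265 W/m²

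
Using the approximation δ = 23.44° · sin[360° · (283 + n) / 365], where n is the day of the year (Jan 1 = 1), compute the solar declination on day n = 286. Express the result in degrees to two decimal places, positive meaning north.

-8.48°

360 × (283 + 286) / 365 = 561.205°; sin(561.205°) = -0.3617.
δ = 23.44 × -0.3617 = -8.478° ≈ -8.48°.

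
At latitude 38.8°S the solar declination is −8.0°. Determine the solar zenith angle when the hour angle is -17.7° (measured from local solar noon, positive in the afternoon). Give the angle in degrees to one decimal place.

cos θ_z = sin(-38.8°) sin(-8.0°) + cos(-38.8°) cos(-8.0°) cos(-17.70°) = 0.0872 + 0.7352 = 0.8224.
θ_z = arccos(0.8224) = 34.67°.

34.7°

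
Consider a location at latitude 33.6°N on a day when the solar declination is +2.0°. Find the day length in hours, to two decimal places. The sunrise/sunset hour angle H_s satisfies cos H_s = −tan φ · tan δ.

12.18 hours

cos H_s = −tan(33.6°) · tan(2.0°) = -0.0232, so H_s = arccos(-0.0232) = 91.33°.
Day length = 2 H_s / 15° h⁻¹ = 182.66° / 15 = 12.177 h.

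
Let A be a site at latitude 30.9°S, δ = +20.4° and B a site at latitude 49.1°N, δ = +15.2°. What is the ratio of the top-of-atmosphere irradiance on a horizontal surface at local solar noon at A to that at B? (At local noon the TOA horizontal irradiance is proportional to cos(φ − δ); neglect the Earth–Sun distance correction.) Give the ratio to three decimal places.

A: cos θ_z = cos(-30.9° − (20.4°)) = 0.6252.
B: cos θ_z = cos(49.1° − (15.2°)) = 0.8300.
Ratio A/B = 0.6252 / 0.8300 = 0.7533.

0.753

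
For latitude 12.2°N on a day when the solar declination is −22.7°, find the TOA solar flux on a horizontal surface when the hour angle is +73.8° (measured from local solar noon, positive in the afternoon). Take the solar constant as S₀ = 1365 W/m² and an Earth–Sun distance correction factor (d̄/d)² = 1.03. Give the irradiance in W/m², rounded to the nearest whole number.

With φ = 12.2°, δ = -22.7°, H = 73.80°: sin φ sin δ = -0.0816, cos φ cos δ cos H = 0.2516, so cos θ_z = 0.1700.
Top-of-atmosphere irradiance = S₀ (d̄/d)² cos θ_z = 1365 × 1.03 × 0.1700 = 239.01 W/m².

239 W/m²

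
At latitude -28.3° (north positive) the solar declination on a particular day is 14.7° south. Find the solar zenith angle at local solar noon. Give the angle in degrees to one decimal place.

13.6°

At local solar noon the hour angle is zero, so the zenith angle is |φ − δ| = |-28.3° − (-14.7°)| = 13.6°.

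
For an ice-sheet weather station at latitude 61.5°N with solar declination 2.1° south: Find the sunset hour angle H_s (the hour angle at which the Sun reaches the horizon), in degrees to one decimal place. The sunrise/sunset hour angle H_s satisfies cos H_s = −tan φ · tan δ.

−tan φ tan δ = −(1.8418)(-0.0367) = 0.0676; H_s = arccos(0.0676) = 86.12°.

86.1°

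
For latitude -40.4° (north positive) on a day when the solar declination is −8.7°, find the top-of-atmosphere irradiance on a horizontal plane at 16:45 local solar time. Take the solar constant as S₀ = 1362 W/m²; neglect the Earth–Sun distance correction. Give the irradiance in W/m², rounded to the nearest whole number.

Hour angle H = 15° × (16.75 − 12) = 71.25°.
cos θ_z = sin φ sin δ + cos φ cos δ cos H = (-0.6481)(-0.1513) + (0.7615)(0.9885)(0.3214) = 0.3400.
Top-of-atmosphere irradiance = S₀ cos θ_z = 1362 × 0.3400 = 463.08 W/m².

463 W/m²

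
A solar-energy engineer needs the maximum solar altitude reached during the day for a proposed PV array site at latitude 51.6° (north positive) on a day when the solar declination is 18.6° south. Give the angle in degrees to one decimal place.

19.8°

At local solar noon the hour angle is zero, so the elevation is 90° − |φ − δ| = 90° − |51.6° − (-18.6°)| = 90° − 70.2° = 19.8°.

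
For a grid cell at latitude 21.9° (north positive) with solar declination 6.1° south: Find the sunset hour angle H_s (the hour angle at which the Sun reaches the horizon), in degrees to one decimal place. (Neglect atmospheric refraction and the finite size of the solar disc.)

The sunset hour angle satisfies cos H_s = −tan φ tan δ = 0.0430, giving H_s = 87.54°.

87.5°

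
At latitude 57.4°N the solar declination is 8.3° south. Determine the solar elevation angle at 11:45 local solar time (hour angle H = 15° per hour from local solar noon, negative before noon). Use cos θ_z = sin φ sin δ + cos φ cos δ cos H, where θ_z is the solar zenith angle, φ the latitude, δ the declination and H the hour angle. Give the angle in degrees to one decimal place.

24.2°

Hour angle H = 15° × (11.75 − 12) = -3.75°.
With φ = 57.4°, δ = -8.3°, H = -3.75°: sin φ sin δ = -0.1216, cos φ cos δ cos H = 0.5320, so cos θ_z = 0.4104.
θ_z = arccos(0.4104) = 65.77°, so the elevation is 90° − 65.77° = 24.23°.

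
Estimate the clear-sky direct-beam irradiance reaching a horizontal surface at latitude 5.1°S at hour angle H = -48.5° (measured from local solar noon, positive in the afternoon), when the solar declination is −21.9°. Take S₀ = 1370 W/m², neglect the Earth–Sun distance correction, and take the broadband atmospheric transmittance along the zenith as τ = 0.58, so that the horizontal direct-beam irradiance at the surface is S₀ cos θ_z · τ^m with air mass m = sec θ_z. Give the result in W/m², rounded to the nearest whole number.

With φ = -5.1°, δ = -21.9°, H = -48.50°: sin φ sin δ = 0.0332, cos φ cos δ cos H = 0.6124, so cos θ_z = 0.6456.
Air mass m = 1/cos θ_z = 1/0.6456 = 1.549; τ^m = 0.58^1.549 = 0.4301.
Surface direct beam = 1370 × 0.6456 × 0.4301 = 380.41 W/m².

380 W/m²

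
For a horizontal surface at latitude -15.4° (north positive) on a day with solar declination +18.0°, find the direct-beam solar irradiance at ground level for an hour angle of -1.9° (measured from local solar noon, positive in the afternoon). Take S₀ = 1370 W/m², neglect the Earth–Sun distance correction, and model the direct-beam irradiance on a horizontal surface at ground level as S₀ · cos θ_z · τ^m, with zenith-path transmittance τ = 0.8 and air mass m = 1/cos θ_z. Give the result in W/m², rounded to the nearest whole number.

With φ = -15.4°, δ = 18.0°, H = -1.90°: sin φ sin δ = -0.0821, cos φ cos δ cos H = 0.9164, so cos θ_z = 0.8343.
Air mass m = 1/cos θ_z = 1/0.8343 = 1.199; τ^m = 0.8^1.199 = 0.7653.
Surface direct beam = 1370 × 0.8343 × 0.7653 = 874.73 W/m².

875 W/m²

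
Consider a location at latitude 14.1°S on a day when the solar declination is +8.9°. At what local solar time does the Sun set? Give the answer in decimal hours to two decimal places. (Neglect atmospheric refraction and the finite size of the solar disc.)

17.85 h

−tan φ tan δ = −(-0.2512)(0.1566) = 0.0393; H_s = arccos(0.0393) = 87.75°.
Sunset is at 12 + H_s/15 = 12 + 5.850 = 17.850 h local solar time.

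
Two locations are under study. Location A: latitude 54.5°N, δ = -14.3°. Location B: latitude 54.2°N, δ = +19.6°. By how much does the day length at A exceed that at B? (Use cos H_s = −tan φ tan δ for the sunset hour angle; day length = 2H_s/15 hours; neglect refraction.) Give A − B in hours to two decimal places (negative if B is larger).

A: H_s = arccos(−tan 54.5° · tan -14.3°) = 69.06°, so 2H_s/15 = 9.2080 h.
B: H_s = arccos(−tan 54.2° · tan 19.6°) = 119.59°, so 2H_s/15 = 15.9453 h.
A − B = 9.2080 − 15.9453 = -6.7373 h.

-6.74 h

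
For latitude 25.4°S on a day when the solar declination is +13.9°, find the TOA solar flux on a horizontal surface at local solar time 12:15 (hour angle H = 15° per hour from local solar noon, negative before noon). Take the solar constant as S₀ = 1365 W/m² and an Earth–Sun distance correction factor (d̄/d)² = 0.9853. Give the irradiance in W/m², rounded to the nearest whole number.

Hour angle H = 15° × (12.25 − 12) = 3.75°.
cos θ_z = sin(-25.4°) sin(13.9°) + cos(-25.4°) cos(13.9°) cos(3.75°) = -0.1030 + 0.8750 = 0.7720.
Top-of-atmosphere irradiance = S₀ (d̄/d)² cos θ_z = 1365 × 0.9853 × 0.7720 = 1038.29 W/m².

1038 W/m²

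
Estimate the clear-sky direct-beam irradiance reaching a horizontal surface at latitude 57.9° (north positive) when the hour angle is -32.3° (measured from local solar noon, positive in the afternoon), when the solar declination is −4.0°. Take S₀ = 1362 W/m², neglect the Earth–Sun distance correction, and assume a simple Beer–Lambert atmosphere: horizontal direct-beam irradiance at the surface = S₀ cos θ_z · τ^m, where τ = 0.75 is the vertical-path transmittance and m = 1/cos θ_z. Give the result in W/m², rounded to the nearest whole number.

253 W/m²

cos θ_z = sin φ sin δ + cos φ cos δ cos H = (0.8471)(-0.0698) + (0.5314)(0.9976)(0.8453) = 0.3890.
Air mass m = 1/cos θ_z = 1/0.3890 = 2.571; τ^m = 0.75^2.571 = 0.4773.
Surface direct beam = 1362 × 0.3890 × 0.4773 = 252.88 W/m².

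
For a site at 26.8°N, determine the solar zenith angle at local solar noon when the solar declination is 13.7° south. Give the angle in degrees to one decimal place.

At local solar noon the hour angle is zero, so the zenith angle is |φ − δ| = |26.8° − (-13.7°)| = 40.5°.

40.5°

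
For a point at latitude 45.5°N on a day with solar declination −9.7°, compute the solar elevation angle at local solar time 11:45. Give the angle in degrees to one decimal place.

Hour angle H = 15° × (11.75 − 12) = -3.75°.
With φ = 45.5°, δ = -9.7°, H = -3.75°: sin φ sin δ = -0.1202, cos φ cos δ cos H = 0.6894, so cos θ_z = 0.5692.
θ_z = arccos(0.5692) = 55.31°, so the elevation is 90° − 55.31° = 34.69°.

34.7°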